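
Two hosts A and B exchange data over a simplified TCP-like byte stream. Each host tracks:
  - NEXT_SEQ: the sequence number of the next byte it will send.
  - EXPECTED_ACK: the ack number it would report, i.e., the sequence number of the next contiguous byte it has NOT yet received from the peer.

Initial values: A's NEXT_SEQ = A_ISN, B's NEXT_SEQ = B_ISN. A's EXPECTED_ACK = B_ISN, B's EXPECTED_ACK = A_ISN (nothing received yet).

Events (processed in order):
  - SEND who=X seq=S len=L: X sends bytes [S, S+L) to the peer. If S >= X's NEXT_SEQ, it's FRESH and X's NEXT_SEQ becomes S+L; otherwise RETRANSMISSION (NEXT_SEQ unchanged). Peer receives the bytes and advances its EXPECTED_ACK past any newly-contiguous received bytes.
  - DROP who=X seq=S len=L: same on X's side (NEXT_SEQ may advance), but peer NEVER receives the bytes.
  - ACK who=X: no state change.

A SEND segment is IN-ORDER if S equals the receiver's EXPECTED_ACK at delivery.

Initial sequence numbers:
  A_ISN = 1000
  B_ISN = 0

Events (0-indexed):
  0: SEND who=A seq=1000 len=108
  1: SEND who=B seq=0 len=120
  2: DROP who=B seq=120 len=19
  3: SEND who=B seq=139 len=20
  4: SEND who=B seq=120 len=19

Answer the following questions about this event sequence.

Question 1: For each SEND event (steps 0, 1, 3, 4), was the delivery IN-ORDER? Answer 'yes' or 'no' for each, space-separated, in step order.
Step 0: SEND seq=1000 -> in-order
Step 1: SEND seq=0 -> in-order
Step 3: SEND seq=139 -> out-of-order
Step 4: SEND seq=120 -> in-order

Answer: yes yes no yes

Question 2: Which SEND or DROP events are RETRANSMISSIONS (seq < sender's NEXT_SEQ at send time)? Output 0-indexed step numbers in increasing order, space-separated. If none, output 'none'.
Step 0: SEND seq=1000 -> fresh
Step 1: SEND seq=0 -> fresh
Step 2: DROP seq=120 -> fresh
Step 3: SEND seq=139 -> fresh
Step 4: SEND seq=120 -> retransmit

Answer: 4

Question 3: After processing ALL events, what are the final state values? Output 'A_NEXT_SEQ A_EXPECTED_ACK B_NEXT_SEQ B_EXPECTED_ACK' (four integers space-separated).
Answer: 1108 159 159 1108

Derivation:
After event 0: A_seq=1108 A_ack=0 B_seq=0 B_ack=1108
After event 1: A_seq=1108 A_ack=120 B_seq=120 B_ack=1108
After event 2: A_seq=1108 A_ack=120 B_seq=139 B_ack=1108
After event 3: A_seq=1108 A_ack=120 B_seq=159 B_ack=1108
After event 4: A_seq=1108 A_ack=159 B_seq=159 B_ack=1108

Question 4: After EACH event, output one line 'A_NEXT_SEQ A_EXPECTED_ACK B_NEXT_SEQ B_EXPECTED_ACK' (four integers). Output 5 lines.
1108 0 0 1108
1108 120 120 1108
1108 120 139 1108
1108 120 159 1108
1108 159 159 1108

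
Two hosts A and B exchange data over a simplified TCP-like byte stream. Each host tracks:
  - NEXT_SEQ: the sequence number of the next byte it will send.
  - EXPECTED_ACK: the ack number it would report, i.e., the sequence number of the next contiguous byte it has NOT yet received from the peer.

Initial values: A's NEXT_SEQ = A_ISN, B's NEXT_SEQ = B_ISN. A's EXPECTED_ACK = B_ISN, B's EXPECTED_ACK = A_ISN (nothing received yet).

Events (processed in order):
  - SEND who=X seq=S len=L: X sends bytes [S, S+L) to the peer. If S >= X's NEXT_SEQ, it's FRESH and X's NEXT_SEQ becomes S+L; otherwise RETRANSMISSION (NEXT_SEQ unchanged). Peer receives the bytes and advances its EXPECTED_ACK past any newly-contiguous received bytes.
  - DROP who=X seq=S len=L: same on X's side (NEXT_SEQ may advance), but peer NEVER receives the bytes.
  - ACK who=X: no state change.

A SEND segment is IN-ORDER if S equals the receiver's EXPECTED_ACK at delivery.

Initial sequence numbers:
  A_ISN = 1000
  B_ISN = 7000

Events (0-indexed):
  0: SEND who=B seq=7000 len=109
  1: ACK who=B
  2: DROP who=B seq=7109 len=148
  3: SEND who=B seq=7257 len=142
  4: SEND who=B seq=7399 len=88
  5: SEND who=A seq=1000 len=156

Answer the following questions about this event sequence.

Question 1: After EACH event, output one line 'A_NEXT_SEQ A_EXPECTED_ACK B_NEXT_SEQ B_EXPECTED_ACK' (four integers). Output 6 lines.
1000 7109 7109 1000
1000 7109 7109 1000
1000 7109 7257 1000
1000 7109 7399 1000
1000 7109 7487 1000
1156 7109 7487 1156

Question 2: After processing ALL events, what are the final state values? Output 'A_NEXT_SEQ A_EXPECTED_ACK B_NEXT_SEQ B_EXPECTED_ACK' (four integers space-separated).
After event 0: A_seq=1000 A_ack=7109 B_seq=7109 B_ack=1000
After event 1: A_seq=1000 A_ack=7109 B_seq=7109 B_ack=1000
After event 2: A_seq=1000 A_ack=7109 B_seq=7257 B_ack=1000
After event 3: A_seq=1000 A_ack=7109 B_seq=7399 B_ack=1000
After event 4: A_seq=1000 A_ack=7109 B_seq=7487 B_ack=1000
After event 5: A_seq=1156 A_ack=7109 B_seq=7487 B_ack=1156

Answer: 1156 7109 7487 1156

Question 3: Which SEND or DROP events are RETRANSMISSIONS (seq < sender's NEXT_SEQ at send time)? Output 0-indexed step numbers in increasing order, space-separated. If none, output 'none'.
Answer: none

Derivation:
Step 0: SEND seq=7000 -> fresh
Step 2: DROP seq=7109 -> fresh
Step 3: SEND seq=7257 -> fresh
Step 4: SEND seq=7399 -> fresh
Step 5: SEND seq=1000 -> fresh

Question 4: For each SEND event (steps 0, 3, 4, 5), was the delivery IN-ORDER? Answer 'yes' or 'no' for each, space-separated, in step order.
Answer: yes no no yes

Derivation:
Step 0: SEND seq=7000 -> in-order
Step 3: SEND seq=7257 -> out-of-order
Step 4: SEND seq=7399 -> out-of-order
Step 5: SEND seq=1000 -> in-order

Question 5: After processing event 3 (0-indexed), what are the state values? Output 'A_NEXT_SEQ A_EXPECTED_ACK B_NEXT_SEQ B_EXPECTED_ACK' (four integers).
After event 0: A_seq=1000 A_ack=7109 B_seq=7109 B_ack=1000
After event 1: A_seq=1000 A_ack=7109 B_seq=7109 B_ack=1000
After event 2: A_seq=1000 A_ack=7109 B_seq=7257 B_ack=1000
After event 3: A_seq=1000 A_ack=7109 B_seq=7399 B_ack=1000

1000 7109 7399 1000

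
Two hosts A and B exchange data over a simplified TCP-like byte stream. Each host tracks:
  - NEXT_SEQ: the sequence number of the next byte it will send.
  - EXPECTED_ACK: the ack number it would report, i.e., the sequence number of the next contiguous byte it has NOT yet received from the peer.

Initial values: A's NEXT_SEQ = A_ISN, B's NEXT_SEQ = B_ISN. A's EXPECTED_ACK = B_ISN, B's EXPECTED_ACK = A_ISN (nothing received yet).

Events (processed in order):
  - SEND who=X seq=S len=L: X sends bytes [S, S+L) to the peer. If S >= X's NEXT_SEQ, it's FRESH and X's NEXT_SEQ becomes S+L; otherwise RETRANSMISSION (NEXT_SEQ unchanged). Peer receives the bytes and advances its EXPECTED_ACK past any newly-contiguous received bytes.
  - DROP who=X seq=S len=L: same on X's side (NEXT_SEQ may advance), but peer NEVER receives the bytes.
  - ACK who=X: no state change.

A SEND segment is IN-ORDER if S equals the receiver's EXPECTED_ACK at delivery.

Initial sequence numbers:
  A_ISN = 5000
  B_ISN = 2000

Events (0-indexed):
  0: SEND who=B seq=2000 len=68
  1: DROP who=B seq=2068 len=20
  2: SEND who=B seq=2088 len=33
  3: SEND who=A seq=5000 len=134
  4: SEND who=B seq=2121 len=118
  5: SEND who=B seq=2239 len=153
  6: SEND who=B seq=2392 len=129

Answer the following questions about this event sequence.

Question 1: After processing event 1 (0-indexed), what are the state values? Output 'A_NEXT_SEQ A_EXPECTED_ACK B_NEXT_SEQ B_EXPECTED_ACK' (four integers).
After event 0: A_seq=5000 A_ack=2068 B_seq=2068 B_ack=5000
After event 1: A_seq=5000 A_ack=2068 B_seq=2088 B_ack=5000

5000 2068 2088 5000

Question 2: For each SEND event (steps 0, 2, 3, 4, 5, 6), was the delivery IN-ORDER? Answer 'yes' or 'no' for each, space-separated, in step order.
Step 0: SEND seq=2000 -> in-order
Step 2: SEND seq=2088 -> out-of-order
Step 3: SEND seq=5000 -> in-order
Step 4: SEND seq=2121 -> out-of-order
Step 5: SEND seq=2239 -> out-of-order
Step 6: SEND seq=2392 -> out-of-order

Answer: yes no yes no no no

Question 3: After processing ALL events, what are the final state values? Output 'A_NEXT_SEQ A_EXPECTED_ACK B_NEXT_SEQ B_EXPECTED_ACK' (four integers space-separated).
After event 0: A_seq=5000 A_ack=2068 B_seq=2068 B_ack=5000
After event 1: A_seq=5000 A_ack=2068 B_seq=2088 B_ack=5000
After event 2: A_seq=5000 A_ack=2068 B_seq=2121 B_ack=5000
After event 3: A_seq=5134 A_ack=2068 B_seq=2121 B_ack=5134
After event 4: A_seq=5134 A_ack=2068 B_seq=2239 B_ack=5134
After event 5: A_seq=5134 A_ack=2068 B_seq=2392 B_ack=5134
After event 6: A_seq=5134 A_ack=2068 B_seq=2521 B_ack=5134

Answer: 5134 2068 2521 5134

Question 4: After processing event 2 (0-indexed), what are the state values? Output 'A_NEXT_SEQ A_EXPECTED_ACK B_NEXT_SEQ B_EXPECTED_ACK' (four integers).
After event 0: A_seq=5000 A_ack=2068 B_seq=2068 B_ack=5000
After event 1: A_seq=5000 A_ack=2068 B_seq=2088 B_ack=5000
After event 2: A_seq=5000 A_ack=2068 B_seq=2121 B_ack=5000

5000 2068 2121 5000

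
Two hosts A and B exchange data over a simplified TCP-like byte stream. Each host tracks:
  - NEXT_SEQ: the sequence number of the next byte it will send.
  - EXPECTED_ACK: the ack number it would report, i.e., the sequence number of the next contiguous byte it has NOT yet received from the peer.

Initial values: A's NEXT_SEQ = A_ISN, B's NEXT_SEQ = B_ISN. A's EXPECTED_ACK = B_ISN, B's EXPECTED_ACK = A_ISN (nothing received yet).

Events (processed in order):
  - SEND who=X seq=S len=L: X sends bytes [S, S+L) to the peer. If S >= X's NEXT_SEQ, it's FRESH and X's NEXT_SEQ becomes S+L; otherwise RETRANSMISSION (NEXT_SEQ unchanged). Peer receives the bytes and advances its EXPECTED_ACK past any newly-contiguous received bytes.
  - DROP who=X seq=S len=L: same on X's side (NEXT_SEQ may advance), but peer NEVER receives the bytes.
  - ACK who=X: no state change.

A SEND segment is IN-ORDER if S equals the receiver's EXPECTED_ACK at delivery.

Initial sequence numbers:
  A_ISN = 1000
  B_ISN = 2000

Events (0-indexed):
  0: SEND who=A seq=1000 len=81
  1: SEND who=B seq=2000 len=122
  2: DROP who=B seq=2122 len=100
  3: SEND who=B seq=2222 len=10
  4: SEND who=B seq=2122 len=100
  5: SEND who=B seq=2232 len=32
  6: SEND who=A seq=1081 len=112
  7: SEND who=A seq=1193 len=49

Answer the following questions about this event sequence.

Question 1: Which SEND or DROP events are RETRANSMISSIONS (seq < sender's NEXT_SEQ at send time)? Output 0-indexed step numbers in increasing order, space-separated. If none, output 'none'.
Answer: 4

Derivation:
Step 0: SEND seq=1000 -> fresh
Step 1: SEND seq=2000 -> fresh
Step 2: DROP seq=2122 -> fresh
Step 3: SEND seq=2222 -> fresh
Step 4: SEND seq=2122 -> retransmit
Step 5: SEND seq=2232 -> fresh
Step 6: SEND seq=1081 -> fresh
Step 7: SEND seq=1193 -> fresh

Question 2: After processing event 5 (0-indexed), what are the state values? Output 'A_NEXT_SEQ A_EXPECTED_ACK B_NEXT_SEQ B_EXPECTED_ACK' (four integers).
After event 0: A_seq=1081 A_ack=2000 B_seq=2000 B_ack=1081
After event 1: A_seq=1081 A_ack=2122 B_seq=2122 B_ack=1081
After event 2: A_seq=1081 A_ack=2122 B_seq=2222 B_ack=1081
After event 3: A_seq=1081 A_ack=2122 B_seq=2232 B_ack=1081
After event 4: A_seq=1081 A_ack=2232 B_seq=2232 B_ack=1081
After event 5: A_seq=1081 A_ack=2264 B_seq=2264 B_ack=1081

1081 2264 2264 1081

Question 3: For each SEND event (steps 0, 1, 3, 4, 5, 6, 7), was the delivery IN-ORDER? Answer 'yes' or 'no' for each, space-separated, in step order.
Answer: yes yes no yes yes yes yes

Derivation:
Step 0: SEND seq=1000 -> in-order
Step 1: SEND seq=2000 -> in-order
Step 3: SEND seq=2222 -> out-of-order
Step 4: SEND seq=2122 -> in-order
Step 5: SEND seq=2232 -> in-order
Step 6: SEND seq=1081 -> in-order
Step 7: SEND seq=1193 -> in-order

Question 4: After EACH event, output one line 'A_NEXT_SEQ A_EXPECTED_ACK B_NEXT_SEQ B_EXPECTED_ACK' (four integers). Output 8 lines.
1081 2000 2000 1081
1081 2122 2122 1081
1081 2122 2222 1081
1081 2122 2232 1081
1081 2232 2232 1081
1081 2264 2264 1081
1193 2264 2264 1193
1242 2264 2264 1242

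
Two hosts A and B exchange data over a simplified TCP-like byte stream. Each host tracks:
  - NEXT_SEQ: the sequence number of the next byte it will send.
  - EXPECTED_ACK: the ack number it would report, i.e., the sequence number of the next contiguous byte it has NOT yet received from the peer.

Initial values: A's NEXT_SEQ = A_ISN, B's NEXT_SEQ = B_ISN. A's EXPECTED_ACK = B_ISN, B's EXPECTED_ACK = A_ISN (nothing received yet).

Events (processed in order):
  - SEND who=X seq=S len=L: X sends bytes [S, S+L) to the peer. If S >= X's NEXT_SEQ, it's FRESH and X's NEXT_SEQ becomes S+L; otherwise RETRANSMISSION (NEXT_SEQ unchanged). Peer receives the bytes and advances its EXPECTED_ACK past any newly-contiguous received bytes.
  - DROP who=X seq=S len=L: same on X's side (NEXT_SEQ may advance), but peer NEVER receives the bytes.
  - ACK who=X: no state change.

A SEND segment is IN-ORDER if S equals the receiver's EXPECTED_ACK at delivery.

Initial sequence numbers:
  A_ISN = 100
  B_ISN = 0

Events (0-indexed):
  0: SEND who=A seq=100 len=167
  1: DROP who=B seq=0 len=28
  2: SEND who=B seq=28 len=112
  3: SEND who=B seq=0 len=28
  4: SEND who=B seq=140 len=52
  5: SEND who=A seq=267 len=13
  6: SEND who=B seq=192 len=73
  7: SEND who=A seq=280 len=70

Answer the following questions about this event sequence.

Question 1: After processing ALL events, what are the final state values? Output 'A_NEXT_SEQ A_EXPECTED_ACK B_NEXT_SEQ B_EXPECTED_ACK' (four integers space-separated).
After event 0: A_seq=267 A_ack=0 B_seq=0 B_ack=267
After event 1: A_seq=267 A_ack=0 B_seq=28 B_ack=267
After event 2: A_seq=267 A_ack=0 B_seq=140 B_ack=267
After event 3: A_seq=267 A_ack=140 B_seq=140 B_ack=267
After event 4: A_seq=267 A_ack=192 B_seq=192 B_ack=267
After event 5: A_seq=280 A_ack=192 B_seq=192 B_ack=280
After event 6: A_seq=280 A_ack=265 B_seq=265 B_ack=280
After event 7: A_seq=350 A_ack=265 B_seq=265 B_ack=350

Answer: 350 265 265 350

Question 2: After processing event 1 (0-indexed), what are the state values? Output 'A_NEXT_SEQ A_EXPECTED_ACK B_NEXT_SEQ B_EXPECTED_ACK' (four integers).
After event 0: A_seq=267 A_ack=0 B_seq=0 B_ack=267
After event 1: A_seq=267 A_ack=0 B_seq=28 B_ack=267

267 0 28 267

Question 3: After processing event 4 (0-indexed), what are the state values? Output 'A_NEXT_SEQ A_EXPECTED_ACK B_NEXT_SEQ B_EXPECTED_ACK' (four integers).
After event 0: A_seq=267 A_ack=0 B_seq=0 B_ack=267
After event 1: A_seq=267 A_ack=0 B_seq=28 B_ack=267
After event 2: A_seq=267 A_ack=0 B_seq=140 B_ack=267
After event 3: A_seq=267 A_ack=140 B_seq=140 B_ack=267
After event 4: A_seq=267 A_ack=192 B_seq=192 B_ack=267

267 192 192 267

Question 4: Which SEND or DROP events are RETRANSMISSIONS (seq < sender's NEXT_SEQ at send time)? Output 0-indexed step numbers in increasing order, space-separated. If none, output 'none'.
Step 0: SEND seq=100 -> fresh
Step 1: DROP seq=0 -> fresh
Step 2: SEND seq=28 -> fresh
Step 3: SEND seq=0 -> retransmit
Step 4: SEND seq=140 -> fresh
Step 5: SEND seq=267 -> fresh
Step 6: SEND seq=192 -> fresh
Step 7: SEND seq=280 -> fresh

Answer: 3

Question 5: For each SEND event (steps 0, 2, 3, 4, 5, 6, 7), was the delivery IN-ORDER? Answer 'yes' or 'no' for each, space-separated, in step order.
Answer: yes no yes yes yes yes yes

Derivation:
Step 0: SEND seq=100 -> in-order
Step 2: SEND seq=28 -> out-of-order
Step 3: SEND seq=0 -> in-order
Step 4: SEND seq=140 -> in-order
Step 5: SEND seq=267 -> in-order
Step 6: SEND seq=192 -> in-order
Step 7: SEND seq=280 -> in-order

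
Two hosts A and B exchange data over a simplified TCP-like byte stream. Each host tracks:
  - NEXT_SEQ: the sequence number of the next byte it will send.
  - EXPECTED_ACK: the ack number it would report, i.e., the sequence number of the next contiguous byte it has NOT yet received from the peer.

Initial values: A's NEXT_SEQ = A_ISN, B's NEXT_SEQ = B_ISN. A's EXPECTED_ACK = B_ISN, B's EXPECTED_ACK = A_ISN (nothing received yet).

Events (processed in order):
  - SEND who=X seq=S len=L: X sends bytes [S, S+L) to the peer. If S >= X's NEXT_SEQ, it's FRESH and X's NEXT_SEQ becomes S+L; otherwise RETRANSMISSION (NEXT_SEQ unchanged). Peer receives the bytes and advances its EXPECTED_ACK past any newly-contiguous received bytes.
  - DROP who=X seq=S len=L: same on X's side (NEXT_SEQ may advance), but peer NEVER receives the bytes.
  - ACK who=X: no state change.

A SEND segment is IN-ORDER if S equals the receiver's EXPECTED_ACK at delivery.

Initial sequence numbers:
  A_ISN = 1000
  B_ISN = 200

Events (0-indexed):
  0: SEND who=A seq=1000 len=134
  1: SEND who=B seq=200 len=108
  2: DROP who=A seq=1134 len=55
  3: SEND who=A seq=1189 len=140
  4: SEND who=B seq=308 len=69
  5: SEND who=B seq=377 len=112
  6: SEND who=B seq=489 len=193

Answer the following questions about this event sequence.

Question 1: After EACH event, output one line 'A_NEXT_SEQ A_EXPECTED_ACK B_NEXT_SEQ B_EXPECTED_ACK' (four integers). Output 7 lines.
1134 200 200 1134
1134 308 308 1134
1189 308 308 1134
1329 308 308 1134
1329 377 377 1134
1329 489 489 1134
1329 682 682 1134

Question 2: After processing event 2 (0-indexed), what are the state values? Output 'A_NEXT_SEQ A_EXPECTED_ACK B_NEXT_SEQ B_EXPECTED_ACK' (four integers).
After event 0: A_seq=1134 A_ack=200 B_seq=200 B_ack=1134
After event 1: A_seq=1134 A_ack=308 B_seq=308 B_ack=1134
After event 2: A_seq=1189 A_ack=308 B_seq=308 B_ack=1134

1189 308 308 1134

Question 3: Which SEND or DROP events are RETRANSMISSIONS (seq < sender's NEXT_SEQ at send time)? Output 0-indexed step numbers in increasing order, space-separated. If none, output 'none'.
Step 0: SEND seq=1000 -> fresh
Step 1: SEND seq=200 -> fresh
Step 2: DROP seq=1134 -> fresh
Step 3: SEND seq=1189 -> fresh
Step 4: SEND seq=308 -> fresh
Step 5: SEND seq=377 -> fresh
Step 6: SEND seq=489 -> fresh

Answer: none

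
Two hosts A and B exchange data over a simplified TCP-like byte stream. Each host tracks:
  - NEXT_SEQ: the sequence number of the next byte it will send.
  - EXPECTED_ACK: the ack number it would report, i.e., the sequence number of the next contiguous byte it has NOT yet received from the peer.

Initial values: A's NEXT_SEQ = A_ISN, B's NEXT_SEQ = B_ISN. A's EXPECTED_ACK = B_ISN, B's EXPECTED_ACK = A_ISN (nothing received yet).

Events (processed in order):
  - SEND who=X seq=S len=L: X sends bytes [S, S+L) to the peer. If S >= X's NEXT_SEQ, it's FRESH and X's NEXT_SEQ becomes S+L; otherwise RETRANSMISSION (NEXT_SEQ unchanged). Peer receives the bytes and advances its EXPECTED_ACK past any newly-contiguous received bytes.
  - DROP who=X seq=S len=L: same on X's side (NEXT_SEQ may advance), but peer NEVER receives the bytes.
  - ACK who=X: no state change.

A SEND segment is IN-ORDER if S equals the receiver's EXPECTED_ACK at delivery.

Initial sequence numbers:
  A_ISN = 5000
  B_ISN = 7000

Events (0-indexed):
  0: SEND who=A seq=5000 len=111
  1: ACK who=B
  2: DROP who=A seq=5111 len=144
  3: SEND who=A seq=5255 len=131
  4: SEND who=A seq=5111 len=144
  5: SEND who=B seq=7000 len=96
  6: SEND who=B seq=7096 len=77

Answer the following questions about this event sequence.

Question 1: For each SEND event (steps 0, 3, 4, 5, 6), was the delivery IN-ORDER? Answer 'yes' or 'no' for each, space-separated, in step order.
Step 0: SEND seq=5000 -> in-order
Step 3: SEND seq=5255 -> out-of-order
Step 4: SEND seq=5111 -> in-order
Step 5: SEND seq=7000 -> in-order
Step 6: SEND seq=7096 -> in-order

Answer: yes no yes yes yes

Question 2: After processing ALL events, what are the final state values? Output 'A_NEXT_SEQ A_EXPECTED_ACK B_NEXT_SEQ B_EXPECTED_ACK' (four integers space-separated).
After event 0: A_seq=5111 A_ack=7000 B_seq=7000 B_ack=5111
After event 1: A_seq=5111 A_ack=7000 B_seq=7000 B_ack=5111
After event 2: A_seq=5255 A_ack=7000 B_seq=7000 B_ack=5111
After event 3: A_seq=5386 A_ack=7000 B_seq=7000 B_ack=5111
After event 4: A_seq=5386 A_ack=7000 B_seq=7000 B_ack=5386
After event 5: A_seq=5386 A_ack=7096 B_seq=7096 B_ack=5386
After event 6: A_seq=5386 A_ack=7173 B_seq=7173 B_ack=5386

Answer: 5386 7173 7173 5386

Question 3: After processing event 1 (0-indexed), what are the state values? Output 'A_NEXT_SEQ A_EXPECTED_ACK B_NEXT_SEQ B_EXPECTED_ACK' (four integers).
After event 0: A_seq=5111 A_ack=7000 B_seq=7000 B_ack=5111
After event 1: A_seq=5111 A_ack=7000 B_seq=7000 B_ack=5111

5111 7000 7000 5111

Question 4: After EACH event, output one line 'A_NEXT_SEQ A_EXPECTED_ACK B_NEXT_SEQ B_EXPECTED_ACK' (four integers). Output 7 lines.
5111 7000 7000 5111
5111 7000 7000 5111
5255 7000 7000 5111
5386 7000 7000 5111
5386 7000 7000 5386
5386 7096 7096 5386
5386 7173 7173 5386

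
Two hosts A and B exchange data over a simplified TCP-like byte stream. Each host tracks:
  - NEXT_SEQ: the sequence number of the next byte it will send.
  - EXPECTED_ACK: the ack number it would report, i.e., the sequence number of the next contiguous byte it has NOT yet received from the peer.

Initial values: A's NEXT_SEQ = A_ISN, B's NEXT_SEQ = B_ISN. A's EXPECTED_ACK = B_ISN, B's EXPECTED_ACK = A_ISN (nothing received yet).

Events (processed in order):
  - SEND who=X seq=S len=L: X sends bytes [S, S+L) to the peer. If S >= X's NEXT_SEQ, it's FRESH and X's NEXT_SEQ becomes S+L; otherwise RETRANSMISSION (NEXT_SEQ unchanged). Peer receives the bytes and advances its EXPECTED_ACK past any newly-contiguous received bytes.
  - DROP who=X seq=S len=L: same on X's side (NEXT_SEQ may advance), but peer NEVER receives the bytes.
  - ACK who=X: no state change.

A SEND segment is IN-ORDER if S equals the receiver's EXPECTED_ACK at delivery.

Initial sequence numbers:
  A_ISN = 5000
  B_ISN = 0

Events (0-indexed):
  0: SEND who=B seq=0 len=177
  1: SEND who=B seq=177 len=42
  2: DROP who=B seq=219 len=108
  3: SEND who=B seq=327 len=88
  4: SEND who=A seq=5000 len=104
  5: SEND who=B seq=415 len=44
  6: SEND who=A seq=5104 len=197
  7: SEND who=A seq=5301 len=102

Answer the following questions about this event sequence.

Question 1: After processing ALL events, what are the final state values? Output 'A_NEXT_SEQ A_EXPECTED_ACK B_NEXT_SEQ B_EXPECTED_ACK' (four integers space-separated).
Answer: 5403 219 459 5403

Derivation:
After event 0: A_seq=5000 A_ack=177 B_seq=177 B_ack=5000
After event 1: A_seq=5000 A_ack=219 B_seq=219 B_ack=5000
After event 2: A_seq=5000 A_ack=219 B_seq=327 B_ack=5000
After event 3: A_seq=5000 A_ack=219 B_seq=415 B_ack=5000
After event 4: A_seq=5104 A_ack=219 B_seq=415 B_ack=5104
After event 5: A_seq=5104 A_ack=219 B_seq=459 B_ack=5104
After event 6: A_seq=5301 A_ack=219 B_seq=459 B_ack=5301
After event 7: A_seq=5403 A_ack=219 B_seq=459 B_ack=5403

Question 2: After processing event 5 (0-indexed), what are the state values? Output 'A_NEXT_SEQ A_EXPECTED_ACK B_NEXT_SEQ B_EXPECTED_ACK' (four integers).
After event 0: A_seq=5000 A_ack=177 B_seq=177 B_ack=5000
After event 1: A_seq=5000 A_ack=219 B_seq=219 B_ack=5000
After event 2: A_seq=5000 A_ack=219 B_seq=327 B_ack=5000
After event 3: A_seq=5000 A_ack=219 B_seq=415 B_ack=5000
After event 4: A_seq=5104 A_ack=219 B_seq=415 B_ack=5104
After event 5: A_seq=5104 A_ack=219 B_seq=459 B_ack=5104

5104 219 459 5104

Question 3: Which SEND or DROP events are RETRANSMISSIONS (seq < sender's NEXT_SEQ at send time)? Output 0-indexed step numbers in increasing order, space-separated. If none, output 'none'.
Answer: none

Derivation:
Step 0: SEND seq=0 -> fresh
Step 1: SEND seq=177 -> fresh
Step 2: DROP seq=219 -> fresh
Step 3: SEND seq=327 -> fresh
Step 4: SEND seq=5000 -> fresh
Step 5: SEND seq=415 -> fresh
Step 6: SEND seq=5104 -> fresh
Step 7: SEND seq=5301 -> fresh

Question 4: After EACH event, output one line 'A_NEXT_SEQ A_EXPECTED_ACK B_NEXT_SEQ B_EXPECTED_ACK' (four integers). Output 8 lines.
5000 177 177 5000
5000 219 219 5000
5000 219 327 5000
5000 219 415 5000
5104 219 415 5104
5104 219 459 5104
5301 219 459 5301
5403 219 459 5403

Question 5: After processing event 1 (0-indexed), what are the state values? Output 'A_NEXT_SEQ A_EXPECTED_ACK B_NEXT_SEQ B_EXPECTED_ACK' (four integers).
After event 0: A_seq=5000 A_ack=177 B_seq=177 B_ack=5000
After event 1: A_seq=5000 A_ack=219 B_seq=219 B_ack=5000

5000 219 219 5000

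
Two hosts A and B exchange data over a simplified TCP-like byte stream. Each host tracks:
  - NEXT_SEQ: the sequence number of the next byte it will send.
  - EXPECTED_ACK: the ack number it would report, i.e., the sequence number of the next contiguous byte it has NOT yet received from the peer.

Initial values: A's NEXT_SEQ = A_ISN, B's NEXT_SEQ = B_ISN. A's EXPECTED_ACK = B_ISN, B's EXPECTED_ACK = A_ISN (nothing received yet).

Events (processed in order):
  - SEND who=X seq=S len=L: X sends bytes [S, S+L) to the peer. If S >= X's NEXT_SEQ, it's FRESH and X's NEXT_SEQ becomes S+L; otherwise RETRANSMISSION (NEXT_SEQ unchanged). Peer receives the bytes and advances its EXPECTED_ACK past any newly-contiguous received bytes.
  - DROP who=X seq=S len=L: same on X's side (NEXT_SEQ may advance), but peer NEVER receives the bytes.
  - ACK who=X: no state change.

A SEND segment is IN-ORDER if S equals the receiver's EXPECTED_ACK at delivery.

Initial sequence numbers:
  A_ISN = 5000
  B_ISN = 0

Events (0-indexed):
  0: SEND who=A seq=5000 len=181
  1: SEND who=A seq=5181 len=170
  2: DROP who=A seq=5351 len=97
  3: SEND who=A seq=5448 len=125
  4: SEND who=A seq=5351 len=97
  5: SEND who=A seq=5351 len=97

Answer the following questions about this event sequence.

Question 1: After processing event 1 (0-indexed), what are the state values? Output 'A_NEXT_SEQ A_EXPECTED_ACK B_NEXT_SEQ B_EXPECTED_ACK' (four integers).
After event 0: A_seq=5181 A_ack=0 B_seq=0 B_ack=5181
After event 1: A_seq=5351 A_ack=0 B_seq=0 B_ack=5351

5351 0 0 5351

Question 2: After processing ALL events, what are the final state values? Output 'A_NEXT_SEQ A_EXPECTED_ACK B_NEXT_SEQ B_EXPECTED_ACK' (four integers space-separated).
After event 0: A_seq=5181 A_ack=0 B_seq=0 B_ack=5181
After event 1: A_seq=5351 A_ack=0 B_seq=0 B_ack=5351
After event 2: A_seq=5448 A_ack=0 B_seq=0 B_ack=5351
After event 3: A_seq=5573 A_ack=0 B_seq=0 B_ack=5351
After event 4: A_seq=5573 A_ack=0 B_seq=0 B_ack=5573
After event 5: A_seq=5573 A_ack=0 B_seq=0 B_ack=5573

Answer: 5573 0 0 5573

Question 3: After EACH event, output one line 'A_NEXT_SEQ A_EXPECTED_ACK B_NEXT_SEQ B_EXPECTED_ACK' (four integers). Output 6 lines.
5181 0 0 5181
5351 0 0 5351
5448 0 0 5351
5573 0 0 5351
5573 0 0 5573
5573 0 0 5573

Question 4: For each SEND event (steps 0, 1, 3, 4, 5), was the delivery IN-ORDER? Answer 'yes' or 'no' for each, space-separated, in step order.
Step 0: SEND seq=5000 -> in-order
Step 1: SEND seq=5181 -> in-order
Step 3: SEND seq=5448 -> out-of-order
Step 4: SEND seq=5351 -> in-order
Step 5: SEND seq=5351 -> out-of-order

Answer: yes yes no yes no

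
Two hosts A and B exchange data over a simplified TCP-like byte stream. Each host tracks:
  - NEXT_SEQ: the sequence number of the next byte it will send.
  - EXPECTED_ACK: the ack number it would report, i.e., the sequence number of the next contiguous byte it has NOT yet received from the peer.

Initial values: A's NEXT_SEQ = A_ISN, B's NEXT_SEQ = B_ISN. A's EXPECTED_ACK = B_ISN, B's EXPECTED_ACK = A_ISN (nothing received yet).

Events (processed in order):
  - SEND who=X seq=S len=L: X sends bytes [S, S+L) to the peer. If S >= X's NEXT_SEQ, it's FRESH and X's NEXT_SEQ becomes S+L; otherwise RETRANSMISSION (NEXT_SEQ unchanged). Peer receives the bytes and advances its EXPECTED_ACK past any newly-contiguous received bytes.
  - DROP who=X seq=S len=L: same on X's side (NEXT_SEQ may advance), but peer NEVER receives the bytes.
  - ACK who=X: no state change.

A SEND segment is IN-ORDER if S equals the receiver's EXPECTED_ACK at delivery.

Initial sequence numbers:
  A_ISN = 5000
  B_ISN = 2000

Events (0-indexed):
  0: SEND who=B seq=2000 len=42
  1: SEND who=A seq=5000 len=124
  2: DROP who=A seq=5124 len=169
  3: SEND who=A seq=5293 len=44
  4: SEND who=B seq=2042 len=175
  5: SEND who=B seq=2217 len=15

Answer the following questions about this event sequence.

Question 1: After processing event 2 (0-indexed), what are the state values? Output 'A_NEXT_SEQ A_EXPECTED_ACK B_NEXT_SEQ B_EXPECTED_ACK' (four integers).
After event 0: A_seq=5000 A_ack=2042 B_seq=2042 B_ack=5000
After event 1: A_seq=5124 A_ack=2042 B_seq=2042 B_ack=5124
After event 2: A_seq=5293 A_ack=2042 B_seq=2042 B_ack=5124

5293 2042 2042 5124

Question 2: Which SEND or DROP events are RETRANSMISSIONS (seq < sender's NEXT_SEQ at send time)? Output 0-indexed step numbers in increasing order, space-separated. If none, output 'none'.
Answer: none

Derivation:
Step 0: SEND seq=2000 -> fresh
Step 1: SEND seq=5000 -> fresh
Step 2: DROP seq=5124 -> fresh
Step 3: SEND seq=5293 -> fresh
Step 4: SEND seq=2042 -> fresh
Step 5: SEND seq=2217 -> fresh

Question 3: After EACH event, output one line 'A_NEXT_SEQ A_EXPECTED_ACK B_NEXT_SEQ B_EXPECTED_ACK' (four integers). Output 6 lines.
5000 2042 2042 5000
5124 2042 2042 5124
5293 2042 2042 5124
5337 2042 2042 5124
5337 2217 2217 5124
5337 2232 2232 5124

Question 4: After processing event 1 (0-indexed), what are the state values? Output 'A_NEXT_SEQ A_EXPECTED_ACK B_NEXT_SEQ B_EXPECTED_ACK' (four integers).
After event 0: A_seq=5000 A_ack=2042 B_seq=2042 B_ack=5000
After event 1: A_seq=5124 A_ack=2042 B_seq=2042 B_ack=5124

5124 2042 2042 5124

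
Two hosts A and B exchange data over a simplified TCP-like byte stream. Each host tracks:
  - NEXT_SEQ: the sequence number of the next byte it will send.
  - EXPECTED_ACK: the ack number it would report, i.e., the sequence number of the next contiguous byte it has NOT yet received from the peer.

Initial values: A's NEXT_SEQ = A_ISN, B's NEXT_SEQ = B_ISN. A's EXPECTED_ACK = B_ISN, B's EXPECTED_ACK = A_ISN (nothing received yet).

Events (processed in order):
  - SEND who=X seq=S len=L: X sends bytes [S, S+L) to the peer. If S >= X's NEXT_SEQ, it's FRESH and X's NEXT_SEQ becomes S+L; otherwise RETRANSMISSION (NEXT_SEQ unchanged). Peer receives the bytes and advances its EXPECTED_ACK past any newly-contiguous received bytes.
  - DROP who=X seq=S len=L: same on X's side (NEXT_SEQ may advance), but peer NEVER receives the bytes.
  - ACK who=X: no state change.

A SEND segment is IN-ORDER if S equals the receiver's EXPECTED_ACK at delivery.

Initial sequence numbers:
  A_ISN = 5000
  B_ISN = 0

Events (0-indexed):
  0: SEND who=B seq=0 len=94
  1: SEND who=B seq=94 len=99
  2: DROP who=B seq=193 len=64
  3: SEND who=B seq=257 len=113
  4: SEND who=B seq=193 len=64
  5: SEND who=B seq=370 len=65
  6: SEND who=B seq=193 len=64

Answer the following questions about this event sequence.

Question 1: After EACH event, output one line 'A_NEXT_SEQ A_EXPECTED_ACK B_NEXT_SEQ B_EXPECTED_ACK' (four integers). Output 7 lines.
5000 94 94 5000
5000 193 193 5000
5000 193 257 5000
5000 193 370 5000
5000 370 370 5000
5000 435 435 5000
5000 435 435 5000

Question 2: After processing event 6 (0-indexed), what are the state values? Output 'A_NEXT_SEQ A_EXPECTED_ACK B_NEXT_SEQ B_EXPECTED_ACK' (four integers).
After event 0: A_seq=5000 A_ack=94 B_seq=94 B_ack=5000
After event 1: A_seq=5000 A_ack=193 B_seq=193 B_ack=5000
After event 2: A_seq=5000 A_ack=193 B_seq=257 B_ack=5000
After event 3: A_seq=5000 A_ack=193 B_seq=370 B_ack=5000
After event 4: A_seq=5000 A_ack=370 B_seq=370 B_ack=5000
After event 5: A_seq=5000 A_ack=435 B_seq=435 B_ack=5000
After event 6: A_seq=5000 A_ack=435 B_seq=435 B_ack=5000

5000 435 435 5000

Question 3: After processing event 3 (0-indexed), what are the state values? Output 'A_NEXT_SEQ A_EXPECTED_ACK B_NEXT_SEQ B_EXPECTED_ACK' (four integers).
After event 0: A_seq=5000 A_ack=94 B_seq=94 B_ack=5000
After event 1: A_seq=5000 A_ack=193 B_seq=193 B_ack=5000
After event 2: A_seq=5000 A_ack=193 B_seq=257 B_ack=5000
After event 3: A_seq=5000 A_ack=193 B_seq=370 B_ack=5000

5000 193 370 5000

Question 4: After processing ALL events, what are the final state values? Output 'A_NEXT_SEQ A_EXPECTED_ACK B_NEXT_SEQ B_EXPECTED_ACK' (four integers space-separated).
Answer: 5000 435 435 5000

Derivation:
After event 0: A_seq=5000 A_ack=94 B_seq=94 B_ack=5000
After event 1: A_seq=5000 A_ack=193 B_seq=193 B_ack=5000
After event 2: A_seq=5000 A_ack=193 B_seq=257 B_ack=5000
After event 3: A_seq=5000 A_ack=193 B_seq=370 B_ack=5000
After event 4: A_seq=5000 A_ack=370 B_seq=370 B_ack=5000
After event 5: A_seq=5000 A_ack=435 B_seq=435 B_ack=5000
After event 6: A_seq=5000 A_ack=435 B_seq=435 B_ack=5000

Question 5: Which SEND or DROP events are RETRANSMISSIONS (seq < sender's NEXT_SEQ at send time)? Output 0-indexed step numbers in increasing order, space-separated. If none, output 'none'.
Step 0: SEND seq=0 -> fresh
Step 1: SEND seq=94 -> fresh
Step 2: DROP seq=193 -> fresh
Step 3: SEND seq=257 -> fresh
Step 4: SEND seq=193 -> retransmit
Step 5: SEND seq=370 -> fresh
Step 6: SEND seq=193 -> retransmit

Answer: 4 6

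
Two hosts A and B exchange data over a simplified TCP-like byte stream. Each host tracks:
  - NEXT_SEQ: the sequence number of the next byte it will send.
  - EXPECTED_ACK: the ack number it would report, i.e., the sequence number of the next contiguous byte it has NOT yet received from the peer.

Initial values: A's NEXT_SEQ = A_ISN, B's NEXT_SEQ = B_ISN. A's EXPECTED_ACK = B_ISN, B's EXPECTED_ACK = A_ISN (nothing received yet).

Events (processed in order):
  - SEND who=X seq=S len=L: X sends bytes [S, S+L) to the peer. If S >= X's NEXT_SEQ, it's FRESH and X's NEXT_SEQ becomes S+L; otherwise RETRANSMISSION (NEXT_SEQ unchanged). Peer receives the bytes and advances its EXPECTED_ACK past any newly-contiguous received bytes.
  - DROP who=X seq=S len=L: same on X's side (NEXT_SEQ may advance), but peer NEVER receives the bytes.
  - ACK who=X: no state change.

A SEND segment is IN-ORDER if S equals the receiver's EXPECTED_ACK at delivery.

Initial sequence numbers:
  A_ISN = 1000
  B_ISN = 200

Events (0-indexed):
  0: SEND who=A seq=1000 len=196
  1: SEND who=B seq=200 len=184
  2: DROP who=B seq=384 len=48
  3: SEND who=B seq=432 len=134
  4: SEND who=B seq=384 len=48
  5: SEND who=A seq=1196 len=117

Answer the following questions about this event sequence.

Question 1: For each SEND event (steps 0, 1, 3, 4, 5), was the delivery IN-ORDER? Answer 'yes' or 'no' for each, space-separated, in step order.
Answer: yes yes no yes yes

Derivation:
Step 0: SEND seq=1000 -> in-order
Step 1: SEND seq=200 -> in-order
Step 3: SEND seq=432 -> out-of-order
Step 4: SEND seq=384 -> in-order
Step 5: SEND seq=1196 -> in-order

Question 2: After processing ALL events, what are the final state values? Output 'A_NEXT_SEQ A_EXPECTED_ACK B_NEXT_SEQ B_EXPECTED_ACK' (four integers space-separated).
After event 0: A_seq=1196 A_ack=200 B_seq=200 B_ack=1196
After event 1: A_seq=1196 A_ack=384 B_seq=384 B_ack=1196
After event 2: A_seq=1196 A_ack=384 B_seq=432 B_ack=1196
After event 3: A_seq=1196 A_ack=384 B_seq=566 B_ack=1196
After event 4: A_seq=1196 A_ack=566 B_seq=566 B_ack=1196
After event 5: A_seq=1313 A_ack=566 B_seq=566 B_ack=1313

Answer: 1313 566 566 1313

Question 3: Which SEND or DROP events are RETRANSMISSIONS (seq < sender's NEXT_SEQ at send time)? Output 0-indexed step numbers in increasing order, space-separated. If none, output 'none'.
Step 0: SEND seq=1000 -> fresh
Step 1: SEND seq=200 -> fresh
Step 2: DROP seq=384 -> fresh
Step 3: SEND seq=432 -> fresh
Step 4: SEND seq=384 -> retransmit
Step 5: SEND seq=1196 -> fresh

Answer: 4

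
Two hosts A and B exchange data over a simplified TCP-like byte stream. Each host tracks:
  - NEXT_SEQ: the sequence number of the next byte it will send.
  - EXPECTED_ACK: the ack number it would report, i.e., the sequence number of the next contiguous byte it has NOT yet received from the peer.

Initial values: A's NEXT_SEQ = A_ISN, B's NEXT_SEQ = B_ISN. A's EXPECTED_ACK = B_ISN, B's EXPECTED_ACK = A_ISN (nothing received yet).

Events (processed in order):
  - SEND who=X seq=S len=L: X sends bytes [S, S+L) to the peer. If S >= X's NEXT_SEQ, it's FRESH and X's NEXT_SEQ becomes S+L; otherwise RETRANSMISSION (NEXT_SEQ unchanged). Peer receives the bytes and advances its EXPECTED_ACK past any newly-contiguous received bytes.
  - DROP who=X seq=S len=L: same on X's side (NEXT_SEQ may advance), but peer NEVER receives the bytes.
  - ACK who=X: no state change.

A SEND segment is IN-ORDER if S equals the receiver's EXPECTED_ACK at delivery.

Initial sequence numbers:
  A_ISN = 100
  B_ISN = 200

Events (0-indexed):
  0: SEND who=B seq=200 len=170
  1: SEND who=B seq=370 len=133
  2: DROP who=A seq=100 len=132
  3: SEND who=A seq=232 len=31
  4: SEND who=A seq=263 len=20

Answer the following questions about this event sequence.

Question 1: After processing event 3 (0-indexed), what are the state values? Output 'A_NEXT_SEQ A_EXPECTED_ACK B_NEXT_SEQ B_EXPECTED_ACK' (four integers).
After event 0: A_seq=100 A_ack=370 B_seq=370 B_ack=100
After event 1: A_seq=100 A_ack=503 B_seq=503 B_ack=100
After event 2: A_seq=232 A_ack=503 B_seq=503 B_ack=100
After event 3: A_seq=263 A_ack=503 B_seq=503 B_ack=100

263 503 503 100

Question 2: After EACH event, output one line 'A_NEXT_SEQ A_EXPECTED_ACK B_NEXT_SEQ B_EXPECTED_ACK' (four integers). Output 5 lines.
100 370 370 100
100 503 503 100
232 503 503 100
263 503 503 100
283 503 503 100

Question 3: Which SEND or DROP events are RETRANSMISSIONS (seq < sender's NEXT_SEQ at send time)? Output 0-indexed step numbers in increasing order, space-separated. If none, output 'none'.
Answer: none

Derivation:
Step 0: SEND seq=200 -> fresh
Step 1: SEND seq=370 -> fresh
Step 2: DROP seq=100 -> fresh
Step 3: SEND seq=232 -> fresh
Step 4: SEND seq=263 -> fresh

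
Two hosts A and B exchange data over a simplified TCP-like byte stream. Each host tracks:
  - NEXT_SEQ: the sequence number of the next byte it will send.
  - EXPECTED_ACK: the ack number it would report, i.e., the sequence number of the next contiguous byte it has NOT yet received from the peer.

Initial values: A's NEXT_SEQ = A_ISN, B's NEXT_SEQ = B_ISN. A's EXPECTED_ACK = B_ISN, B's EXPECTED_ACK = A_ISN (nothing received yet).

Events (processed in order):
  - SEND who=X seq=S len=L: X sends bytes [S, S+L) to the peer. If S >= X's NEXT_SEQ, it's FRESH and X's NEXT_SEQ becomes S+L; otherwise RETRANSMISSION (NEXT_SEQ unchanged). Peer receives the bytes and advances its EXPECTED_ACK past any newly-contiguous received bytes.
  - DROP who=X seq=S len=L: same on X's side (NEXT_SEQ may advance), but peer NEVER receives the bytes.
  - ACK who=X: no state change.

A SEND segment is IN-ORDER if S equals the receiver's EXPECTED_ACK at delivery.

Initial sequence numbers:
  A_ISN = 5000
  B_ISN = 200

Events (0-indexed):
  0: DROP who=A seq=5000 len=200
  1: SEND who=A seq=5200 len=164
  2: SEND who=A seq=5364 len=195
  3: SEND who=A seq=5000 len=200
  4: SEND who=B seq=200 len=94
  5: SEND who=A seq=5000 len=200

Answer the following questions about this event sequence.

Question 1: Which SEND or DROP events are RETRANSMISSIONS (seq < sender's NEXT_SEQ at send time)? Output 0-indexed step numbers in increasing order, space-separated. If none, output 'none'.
Step 0: DROP seq=5000 -> fresh
Step 1: SEND seq=5200 -> fresh
Step 2: SEND seq=5364 -> fresh
Step 3: SEND seq=5000 -> retransmit
Step 4: SEND seq=200 -> fresh
Step 5: SEND seq=5000 -> retransmit

Answer: 3 5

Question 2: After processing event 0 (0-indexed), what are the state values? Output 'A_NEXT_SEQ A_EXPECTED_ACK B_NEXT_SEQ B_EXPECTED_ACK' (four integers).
After event 0: A_seq=5200 A_ack=200 B_seq=200 B_ack=5000

5200 200 200 5000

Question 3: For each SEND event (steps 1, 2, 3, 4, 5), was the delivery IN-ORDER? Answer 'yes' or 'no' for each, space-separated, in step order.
Step 1: SEND seq=5200 -> out-of-order
Step 2: SEND seq=5364 -> out-of-order
Step 3: SEND seq=5000 -> in-order
Step 4: SEND seq=200 -> in-order
Step 5: SEND seq=5000 -> out-of-order

Answer: no no yes yes no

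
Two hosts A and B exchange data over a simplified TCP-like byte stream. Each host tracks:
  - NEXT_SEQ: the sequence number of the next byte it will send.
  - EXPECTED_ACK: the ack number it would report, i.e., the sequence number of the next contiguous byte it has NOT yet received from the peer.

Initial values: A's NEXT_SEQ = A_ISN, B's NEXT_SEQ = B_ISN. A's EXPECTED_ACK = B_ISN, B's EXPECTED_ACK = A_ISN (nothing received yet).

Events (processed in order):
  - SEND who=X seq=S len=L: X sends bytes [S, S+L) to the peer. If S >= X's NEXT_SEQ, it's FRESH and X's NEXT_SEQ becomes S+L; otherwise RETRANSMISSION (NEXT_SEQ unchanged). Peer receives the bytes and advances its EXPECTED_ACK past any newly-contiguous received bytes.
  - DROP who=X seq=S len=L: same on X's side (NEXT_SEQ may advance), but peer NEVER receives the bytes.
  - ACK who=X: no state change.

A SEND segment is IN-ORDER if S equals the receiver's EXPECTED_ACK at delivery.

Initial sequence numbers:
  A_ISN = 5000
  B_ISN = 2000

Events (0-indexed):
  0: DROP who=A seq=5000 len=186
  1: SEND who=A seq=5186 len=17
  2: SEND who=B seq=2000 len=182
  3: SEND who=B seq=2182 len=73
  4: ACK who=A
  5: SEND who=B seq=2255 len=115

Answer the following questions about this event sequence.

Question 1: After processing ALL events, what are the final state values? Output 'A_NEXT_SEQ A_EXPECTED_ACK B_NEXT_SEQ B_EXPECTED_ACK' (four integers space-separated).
Answer: 5203 2370 2370 5000

Derivation:
After event 0: A_seq=5186 A_ack=2000 B_seq=2000 B_ack=5000
After event 1: A_seq=5203 A_ack=2000 B_seq=2000 B_ack=5000
After event 2: A_seq=5203 A_ack=2182 B_seq=2182 B_ack=5000
After event 3: A_seq=5203 A_ack=2255 B_seq=2255 B_ack=5000
After event 4: A_seq=5203 A_ack=2255 B_seq=2255 B_ack=5000
After event 5: A_seq=5203 A_ack=2370 B_seq=2370 B_ack=5000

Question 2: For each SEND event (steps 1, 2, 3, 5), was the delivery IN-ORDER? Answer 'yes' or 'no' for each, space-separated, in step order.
Answer: no yes yes yes

Derivation:
Step 1: SEND seq=5186 -> out-of-order
Step 2: SEND seq=2000 -> in-order
Step 3: SEND seq=2182 -> in-order
Step 5: SEND seq=2255 -> in-order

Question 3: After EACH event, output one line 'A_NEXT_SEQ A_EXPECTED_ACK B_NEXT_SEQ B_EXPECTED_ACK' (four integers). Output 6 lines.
5186 2000 2000 5000
5203 2000 2000 5000
5203 2182 2182 5000
5203 2255 2255 5000
5203 2255 2255 5000
5203 2370 2370 5000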